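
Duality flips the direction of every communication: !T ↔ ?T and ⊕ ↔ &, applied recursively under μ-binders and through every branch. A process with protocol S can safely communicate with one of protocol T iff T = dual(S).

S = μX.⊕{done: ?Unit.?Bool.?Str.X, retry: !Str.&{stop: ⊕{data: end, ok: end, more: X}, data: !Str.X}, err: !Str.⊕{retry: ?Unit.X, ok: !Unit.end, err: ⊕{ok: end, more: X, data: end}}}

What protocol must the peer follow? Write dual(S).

μX ↦ μX  (rec unchanged)
  ⊕{done,retry,err} ↦ &{done,retry,err}  (⊕→&)
    [done]
      ?Unit ↦ !Unit
        ?Bool ↦ !Bool
          ?Str ↦ !Str
            dual(X) = X
    [retry]
      !Str ↦ ?Str
        &{stop,data} ↦ ⊕{stop,data}  (&→⊕)
          [stop]
            ⊕{data,ok,more} ↦ &{data,ok,more}  (⊕→&)
              [data]
                dual(end) = end
              [ok]
                dual(end) = end
              [more]
                dual(X) = X
          [data]
            !Str ↦ ?Str
              dual(X) = X
    [err]
      !Str ↦ ?Str
        ⊕{retry,ok,err} ↦ &{retry,ok,err}  (⊕→&)
          [retry]
            ?Unit ↦ !Unit
              dual(X) = X
          [ok]
            !Unit ↦ ?Unit
              dual(end) = end
          [err]
            ⊕{ok,more,data} ↦ &{ok,more,data}  (⊕→&)
              [ok]
                dual(end) = end
              [more]
                dual(X) = X
              [data]
                dual(end) = end

μX.&{done: !Unit.!Bool.!Str.X, retry: ?Str.⊕{stop: &{data: end, ok: end, more: X}, data: ?Str.X}, err: ?Str.&{retry: !Unit.X, ok: ?Unit.end, err: &{ok: end, more: X, data: end}}}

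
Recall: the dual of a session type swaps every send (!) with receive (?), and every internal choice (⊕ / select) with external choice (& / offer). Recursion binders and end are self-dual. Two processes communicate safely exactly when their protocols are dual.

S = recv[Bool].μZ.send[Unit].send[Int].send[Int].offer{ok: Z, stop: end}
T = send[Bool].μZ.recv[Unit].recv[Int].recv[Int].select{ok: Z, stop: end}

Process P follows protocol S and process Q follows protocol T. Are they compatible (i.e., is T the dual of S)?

YES

recv[Bool] vs send[Bool]  match
  μZ vs μZ  match (rec unchanged)
    send[Unit] vs recv[Unit]  match
      send[Int] vs recv[Int]  match
        send[Int] vs recv[Int]  match
          offer{ok,stop} vs select{ok,stop}  match label sets agree
            [ok]
              Z vs Z  match
            [stop]
              end vs end  match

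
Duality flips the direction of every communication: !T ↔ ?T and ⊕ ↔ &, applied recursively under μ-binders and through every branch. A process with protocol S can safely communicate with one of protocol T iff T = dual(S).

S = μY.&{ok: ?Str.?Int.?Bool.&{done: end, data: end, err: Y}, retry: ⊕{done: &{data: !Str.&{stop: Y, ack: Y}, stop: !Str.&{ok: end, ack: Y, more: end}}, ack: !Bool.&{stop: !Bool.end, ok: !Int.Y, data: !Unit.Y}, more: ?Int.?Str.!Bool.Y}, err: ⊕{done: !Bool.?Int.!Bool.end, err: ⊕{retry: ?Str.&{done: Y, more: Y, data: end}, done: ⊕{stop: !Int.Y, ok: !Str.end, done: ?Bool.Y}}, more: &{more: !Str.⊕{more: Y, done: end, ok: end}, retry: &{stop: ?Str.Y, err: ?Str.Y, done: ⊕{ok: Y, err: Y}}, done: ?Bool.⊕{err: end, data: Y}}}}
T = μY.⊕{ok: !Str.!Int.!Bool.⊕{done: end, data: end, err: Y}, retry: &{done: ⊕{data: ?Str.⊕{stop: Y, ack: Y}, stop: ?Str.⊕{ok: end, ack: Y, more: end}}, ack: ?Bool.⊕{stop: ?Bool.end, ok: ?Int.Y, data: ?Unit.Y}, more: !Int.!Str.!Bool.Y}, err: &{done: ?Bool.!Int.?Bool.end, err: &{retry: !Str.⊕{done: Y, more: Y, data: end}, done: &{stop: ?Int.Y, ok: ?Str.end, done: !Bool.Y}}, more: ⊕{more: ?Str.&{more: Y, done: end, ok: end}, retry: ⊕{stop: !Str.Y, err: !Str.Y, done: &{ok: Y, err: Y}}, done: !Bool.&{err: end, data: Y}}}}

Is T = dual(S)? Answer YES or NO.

μY | μY  match (rec unchanged)
  &{ok,retry,err} | ⊕{ok,retry,err}  match label sets agree
    case ok:
      ?Str | !Str  match
        ?Int | !Int  match
          ?Bool | !Bool  match
            &{done,data,err} | ⊕{done,data,err}  match label sets agree
              case done:
                end | end  match
              case data:
                end | end  match
              case err:
                Y | Y  match
    case retry:
      ⊕{done,ack,more} | &{done,ack,more}  match label sets agree
        case done:
          &{data,stop} | ⊕{data,stop}  match label sets agree
            case data:
              !Str | ?Str  match
                &{stop,ack} | ⊕{stop,ack}  match label sets agree
                  case stop:
                    Y | Y  match
                  case ack:
                    Y | Y  match
            case stop:
              !Str | ?Str  match
                &{ok,ack,more} | ⊕{ok,ack,more}  match label sets agree
                  case ok:
                    end | end  match
                  case ack:
                    Y | Y  match
                  case more:
                    end | end  match
        case ack:
          !Bool | ?Bool  match
            &{stop,ok,data} | ⊕{stop,ok,data}  match label sets agree
              case stop:
                !Bool | ?Bool  match
                  end | end  match
              case ok:
                !Int | ?Int  match
                  Y | Y  match
              case data:
                !Unit | ?Unit  match
                  Y | Y  match
        case more:
          ?Int | !Int  match
            ?Str | !Str  match
              !Bool | !Bool  ✗ same direction on both sides — not dual

NO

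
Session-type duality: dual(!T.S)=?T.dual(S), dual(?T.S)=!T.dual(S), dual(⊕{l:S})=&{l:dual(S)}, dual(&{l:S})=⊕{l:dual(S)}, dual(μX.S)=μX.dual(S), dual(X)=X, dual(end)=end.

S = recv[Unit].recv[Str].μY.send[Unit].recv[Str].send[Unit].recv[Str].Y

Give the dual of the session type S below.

recv[Unit] = send[Unit]
  recv[Str] = send[Str]
    μY = μY  (rec unchanged)
      send[Unit] = recv[Unit]
        recv[Str] = send[Str]
          send[Unit] = recv[Unit]
            recv[Str] = send[Str]
              Y self-dual

send[Unit].send[Str].μY.recv[Unit].send[Str].recv[Unit].send[Str].Y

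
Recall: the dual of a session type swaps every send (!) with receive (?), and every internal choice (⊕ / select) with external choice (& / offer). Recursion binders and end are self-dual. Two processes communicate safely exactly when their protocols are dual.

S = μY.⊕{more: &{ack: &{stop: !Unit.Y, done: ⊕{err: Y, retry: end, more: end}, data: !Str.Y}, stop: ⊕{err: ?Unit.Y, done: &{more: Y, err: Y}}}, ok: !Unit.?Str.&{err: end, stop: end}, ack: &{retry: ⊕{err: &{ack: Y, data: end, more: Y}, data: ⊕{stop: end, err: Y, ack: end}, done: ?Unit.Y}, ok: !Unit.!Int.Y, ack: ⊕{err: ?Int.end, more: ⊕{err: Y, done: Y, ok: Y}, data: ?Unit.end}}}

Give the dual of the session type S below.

μY.&{more: ⊕{ack: ⊕{stop: ?Unit.Y, done: &{err: Y, retry: end, more: end}, data: ?Str.Y}, stop: &{err: !Unit.Y, done: ⊕{more: Y, err: Y}}}, ok: ?Unit.!Str.⊕{err: end, stop: end}, ack: ⊕{retry: &{err: ⊕{ack: Y, data: end, more: Y}, data: &{stop: end, err: Y, ack: end}, done: !Unit.Y}, ok: ?Unit.?Int.Y, ack: &{err: !Int.end, more: &{err: Y, done: Y, ok: Y}, data: !Unit.end}}}

μY → μY  (rec unchanged)
  ⊕{more,ok,ack} → &{more,ok,ack}  (select→offer)
    case more:
      &{ack,stop} → ⊕{ack,stop}  (offer→select)
        case ack:
          &{stop,done,data} → ⊕{stop,done,data}  (offer→select)
            case stop:
              !Unit → ?Unit
                Y ↦ Y
            case done:
              ⊕{err,retry,more} → &{err,retry,more}  (select→offer)
                case err:
                  Y ↦ Y
                case retry:
                  end ↦ end
                case more:
                  end ↦ end
            case data:
              !Str → ?Str
                Y ↦ Y
        case stop:
          ⊕{err,done} → &{err,done}  (select→offer)
            case err:
              ?Unit → !Unit
                Y ↦ Y
            case done:
              &{more,err} → ⊕{more,err}  (offer→select)
                case more:
                  Y ↦ Y
                case err:
                  Y ↦ Y
    case ok:
      !Unit → ?Unit
        ?Str → !Str
          &{err,stop} → ⊕{err,stop}  (offer→select)
            case err:
              end ↦ end
            case stop:
              end ↦ end
    case ack:
      &{retry,ok,ack} → ⊕{retry,ok,ack}  (offer→select)
        case retry:
          ⊕{err,data,done} → &{err,data,done}  (select→offer)
            case err:
              &{ack,data,more} → ⊕{ack,data,more}  (offer→select)
                case ack:
                  Y ↦ Y
                case data:
                  end ↦ end
                case more:
                  Y ↦ Y
            case data:
              ⊕{stop,err,ack} → &{stop,err,ack}  (select→offer)
                case stop:
                  end ↦ end
                case err:
                  Y ↦ Y
                case ack:
                  end ↦ end
            case done:
              ?Unit → !Unit
                Y ↦ Y
        case ok:
          !Unit → ?Unit
            !Int → ?Int
              Y ↦ Y
        case ack:
          ⊕{err,more,data} → &{err,more,data}  (select→offer)
            case err:
              ?Int → !Int
                end ↦ end
            case more:
              ⊕{err,done,ok} → &{err,done,ok}  (select→offer)
                case err:
                  Y ↦ Y
                case done:
                  Y ↦ Y
                case ok:
                  Y ↦ Y
            case data:
              ?Unit → !Unit
                end ↦ end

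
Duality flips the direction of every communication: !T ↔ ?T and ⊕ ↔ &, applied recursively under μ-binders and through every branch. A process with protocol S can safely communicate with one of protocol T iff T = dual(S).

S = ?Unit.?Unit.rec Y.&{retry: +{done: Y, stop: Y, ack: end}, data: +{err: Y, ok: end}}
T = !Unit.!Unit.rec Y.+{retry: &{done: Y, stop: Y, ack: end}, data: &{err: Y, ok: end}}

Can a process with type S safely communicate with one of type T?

?Unit ‖ !Unit  ok
  ?Unit ‖ !Unit  ok
    rec Y ‖ rec Y  ok (μ self-dual)
      &{retry,data} ‖ +{retry,data}  ok label sets agree
        [retry]
          +{done,stop,ack} ‖ &{done,stop,ack}  ok label sets agree
            [done]
              Y ‖ Y  ok
            [stop]
              Y ‖ Y  ok
            [ack]
              end ‖ end  ok
        [data]
          +{err,ok} ‖ &{err,ok}  ok label sets agree
            [err]
              Y ‖ Y  ok
            [ok]
              end ‖ end  ok

YES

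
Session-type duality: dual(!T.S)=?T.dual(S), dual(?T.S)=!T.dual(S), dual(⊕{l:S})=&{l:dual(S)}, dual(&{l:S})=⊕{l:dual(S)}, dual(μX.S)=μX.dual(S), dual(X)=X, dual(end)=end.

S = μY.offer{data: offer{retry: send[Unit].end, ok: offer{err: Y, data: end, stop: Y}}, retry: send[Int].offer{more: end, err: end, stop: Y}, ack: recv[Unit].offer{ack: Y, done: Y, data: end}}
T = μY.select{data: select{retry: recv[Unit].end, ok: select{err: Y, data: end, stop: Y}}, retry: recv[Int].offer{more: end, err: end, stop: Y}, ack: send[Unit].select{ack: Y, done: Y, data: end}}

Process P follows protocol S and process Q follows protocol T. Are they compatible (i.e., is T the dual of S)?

NO

μY vs μY  ok (μ self-dual)
  offer{data,retry,ack} vs select{data,retry,ack}  ok labels match
    • data:
      offer{retry,ok} vs select{retry,ok}  ok labels match
        • retry:
          send[Unit] vs recv[Unit]  ok
            end vs end  ok
        • ok:
          offer{err,data,stop} vs select{err,data,stop}  ok labels match
            • err:
              Y vs Y  ok
            • data:
              end vs end  ok
            • stop:
              Y vs Y  ok
    • retry:
      send[Int] vs recv[Int]  ok
        offer{more,err,stop} vs offer{more,err,stop}  ✗ choice polarity not flipped — not dual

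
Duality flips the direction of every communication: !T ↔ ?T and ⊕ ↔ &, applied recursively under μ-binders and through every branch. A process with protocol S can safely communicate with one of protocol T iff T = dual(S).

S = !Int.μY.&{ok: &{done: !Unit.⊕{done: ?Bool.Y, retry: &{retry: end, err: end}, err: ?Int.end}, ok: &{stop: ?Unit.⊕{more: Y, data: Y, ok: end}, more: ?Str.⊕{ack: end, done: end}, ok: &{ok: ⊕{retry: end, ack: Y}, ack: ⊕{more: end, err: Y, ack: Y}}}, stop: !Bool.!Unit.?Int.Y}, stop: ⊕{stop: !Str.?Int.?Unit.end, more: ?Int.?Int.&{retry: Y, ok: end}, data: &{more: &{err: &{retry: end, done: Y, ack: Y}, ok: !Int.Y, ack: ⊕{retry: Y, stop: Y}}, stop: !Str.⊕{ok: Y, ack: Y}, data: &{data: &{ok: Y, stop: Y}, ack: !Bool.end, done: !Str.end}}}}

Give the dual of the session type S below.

!Int → ?Int
  μY → μY  (rec unchanged)
    &{ok,stop} → ⊕{ok,stop}  (offer→select)
      [ok]
        &{done,ok,stop} → ⊕{done,ok,stop}  (offer→select)
          [done]
            !Unit → ?Unit
              ⊕{done,retry,err} → &{done,retry,err}  (select→offer)
                [done]
                  ?Bool → !Bool
                    dual(Y) = Y
                [retry]
                  &{retry,err} → ⊕{retry,err}  (offer→select)
                    [retry]
                      dual(end) = end
                    [err]
                      dual(end) = end
                [err]
                  ?Int → !Int
                    dual(end) = end
          [ok]
            &{stop,more,ok} → ⊕{stop,more,ok}  (offer→select)
              [stop]
                ?Unit → !Unit
                  ⊕{more,data,ok} → &{more,data,ok}  (select→offer)
                    [more]
                      dual(Y) = Y
                    [data]
                      dual(Y) = Y
                    [ok]
                      dual(end) = end
              [more]
                ?Str → !Str
                  ⊕{ack,done} → &{ack,done}  (select→offer)
                    [ack]
                      dual(end) = end
                    [done]
                      dual(end) = end
              [ok]
                &{ok,ack} → ⊕{ok,ack}  (offer→select)
                  [ok]
                    ⊕{retry,ack} → &{retry,ack}  (select→offer)
                      [retry]
                        dual(end) = end
                      [ack]
                        dual(Y) = Y
                  [ack]
                    ⊕{more,err,ack} → &{more,err,ack}  (select→offer)
                      [more]
                        dual(end) = end
                      [err]
                        dual(Y) = Y
                      [ack]
                        dual(Y) = Y
          [stop]
            !Bool → ?Bool
              !Unit → ?Unit
                ?Int → !Int
                  dual(Y) = Y
      [stop]
        ⊕{stop,more,data} → &{stop,more,data}  (select→offer)
          [stop]
            !Str → ?Str
              ?Int → !Int
                ?Unit → !Unit
                  dual(end) = end
          [more]
            ?Int → !Int
              ?Int → !Int
                &{retry,ok} → ⊕{retry,ok}  (offer→select)
                  [retry]
                    dual(Y) = Y
                  [ok]
                    dual(end) = end
          [data]
            &{more,stop,data} → ⊕{more,stop,data}  (offer→select)
              [more]
                &{err,ok,ack} → ⊕{err,ok,ack}  (offer→select)
                  [err]
                    &{retry,done,ack} → ⊕{retry,done,ack}  (offer→select)
                      [retry]
                        dual(end) = end
                      [done]
                        dual(Y) = Y
                      [ack]
                        dual(Y) = Y
                  [ok]
                    !Int → ?Int
                      dual(Y) = Y
                  [ack]
                    ⊕{retry,stop} → &{retry,stop}  (select→offer)
                      [retry]
                        dual(Y) = Y
                      [stop]
                        dual(Y) = Y
              [stop]
                !Str → ?Str
                  ⊕{ok,ack} → &{ok,ack}  (select→offer)
                    [ok]
                      dual(Y) = Y
                    [ack]
                      dual(Y) = Y
              [data]
                &{data,ack,done} → ⊕{data,ack,done}  (offer→select)
                  [data]
                    &{ok,stop} → ⊕{ok,stop}  (offer→select)
                      [ok]
                        dual(Y) = Y
                      [stop]
                        dual(Y) = Y
                  [ack]
                    !Bool → ?Bool
                      dual(end) = end
                  [done]
                    !Str → ?Str
                      dual(end) = end

?Int.μY.⊕{ok: ⊕{done: ?Unit.&{done: !Bool.Y, retry: ⊕{retry: end, err: end}, err: !Int.end}, ok: ⊕{stop: !Unit.&{more: Y, data: Y, ok: end}, more: !Str.&{ack: end, done: end}, ok: ⊕{ok: &{retry: end, ack: Y}, ack: &{more: end, err: Y, ack: Y}}}, stop: ?Bool.?Unit.!Int.Y}, stop: &{stop: ?Str.!Int.!Unit.end, more: !Int.!Int.⊕{retry: Y, ok: end}, data: ⊕{more: ⊕{err: ⊕{retry: end, done: Y, ack: Y}, ok: ?Int.Y, ack: &{retry: Y, stop: Y}}, stop: ?Str.&{ok: Y, ack: Y}, data: ⊕{data: ⊕{ok: Y, stop: Y}, ack: ?Bool.end, done: ?Str.end}}}}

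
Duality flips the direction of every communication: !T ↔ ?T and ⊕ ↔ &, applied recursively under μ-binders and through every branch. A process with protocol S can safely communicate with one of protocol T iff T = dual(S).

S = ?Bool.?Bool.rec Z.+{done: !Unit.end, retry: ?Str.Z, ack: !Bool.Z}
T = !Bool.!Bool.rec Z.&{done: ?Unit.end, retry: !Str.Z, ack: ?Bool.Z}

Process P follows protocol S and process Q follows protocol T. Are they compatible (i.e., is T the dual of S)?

?Bool vs !Bool  ✓
  ?Bool vs !Bool  ✓
    rec Z vs rec Z  ✓ (rec unchanged)
      +{done,retry,ack} vs &{done,retry,ack}  ✓ labels match
        • done:
          !Unit vs ?Unit  ✓
            end vs end  ✓
        • retry:
          ?Str vs !Str  ✓
            Z vs Z  ✓
        • ack:
          !Bool vs ?Bool  ✓
            Z vs Z  ✓

YES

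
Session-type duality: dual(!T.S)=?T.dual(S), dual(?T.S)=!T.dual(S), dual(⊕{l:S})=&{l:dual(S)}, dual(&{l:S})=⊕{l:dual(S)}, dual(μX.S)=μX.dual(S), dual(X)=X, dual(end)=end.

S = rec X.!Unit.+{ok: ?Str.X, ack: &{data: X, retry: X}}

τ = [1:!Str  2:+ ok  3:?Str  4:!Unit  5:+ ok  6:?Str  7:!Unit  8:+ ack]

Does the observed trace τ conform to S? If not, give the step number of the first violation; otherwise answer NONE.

1

@1 got !Str, protocol expects !Unit  ✗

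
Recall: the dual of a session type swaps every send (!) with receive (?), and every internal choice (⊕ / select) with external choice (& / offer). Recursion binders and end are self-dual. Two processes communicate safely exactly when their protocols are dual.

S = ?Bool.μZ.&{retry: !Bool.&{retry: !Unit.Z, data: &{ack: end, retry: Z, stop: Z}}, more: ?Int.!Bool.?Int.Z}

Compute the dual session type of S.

!Bool.μZ.⊕{retry: ?Bool.⊕{retry: ?Unit.Z, data: ⊕{ack: end, retry: Z, stop: Z}}, more: !Int.?Bool.!Int.Z}

?Bool → !Bool
  μZ → μZ  (rec unchanged)
    &{retry,more} → ⊕{retry,more}  (external→internal)
      • retry:
        !Bool → ?Bool
          &{retry,data} → ⊕{retry,data}  (external→internal)
            • retry:
              !Unit → ?Unit
                dual(Z) = Z
            • data:
              &{ack,retry,stop} → ⊕{ack,retry,stop}  (external→internal)
                • ack:
                  dual(end) = end
                • retry:
                  dual(Z) = Z
                • stop:
                  dual(Z) = Z
      • more:
        ?Int → !Int
          !Bool → ?Bool
            ?Int → !Int
              dual(Z) = Z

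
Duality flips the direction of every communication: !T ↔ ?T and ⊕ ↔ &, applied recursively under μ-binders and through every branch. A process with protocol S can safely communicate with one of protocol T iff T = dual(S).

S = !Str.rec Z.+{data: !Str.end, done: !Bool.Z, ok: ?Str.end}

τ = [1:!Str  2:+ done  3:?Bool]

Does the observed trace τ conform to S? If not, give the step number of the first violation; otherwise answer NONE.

3

[1] !Str  ok  now at rec Z.…
[2] + done  ok  now at !Bool.rec Z.…
[3] got ?Bool, protocol expects !Bool  ✗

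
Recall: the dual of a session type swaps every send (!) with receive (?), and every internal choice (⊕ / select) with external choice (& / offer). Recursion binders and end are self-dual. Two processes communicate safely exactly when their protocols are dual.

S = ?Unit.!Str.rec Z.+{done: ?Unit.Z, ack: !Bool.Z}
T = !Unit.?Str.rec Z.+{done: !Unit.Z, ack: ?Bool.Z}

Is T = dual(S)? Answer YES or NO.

?Unit vs !Unit  match
  !Str vs ?Str  match
    rec Z vs rec Z  match (rec unchanged)
      +{done,ack} vs +{done,ack}  ✗ choice polarity not flipped — not dual

NO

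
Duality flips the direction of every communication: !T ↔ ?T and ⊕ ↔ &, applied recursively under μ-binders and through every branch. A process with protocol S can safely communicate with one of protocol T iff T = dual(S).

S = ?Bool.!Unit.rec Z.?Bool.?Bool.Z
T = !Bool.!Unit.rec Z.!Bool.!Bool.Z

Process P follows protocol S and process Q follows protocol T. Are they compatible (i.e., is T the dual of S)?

?Bool ‖ !Bool  match
  !Unit ‖ !Unit  ✗ same direction on both sides — not dual

NO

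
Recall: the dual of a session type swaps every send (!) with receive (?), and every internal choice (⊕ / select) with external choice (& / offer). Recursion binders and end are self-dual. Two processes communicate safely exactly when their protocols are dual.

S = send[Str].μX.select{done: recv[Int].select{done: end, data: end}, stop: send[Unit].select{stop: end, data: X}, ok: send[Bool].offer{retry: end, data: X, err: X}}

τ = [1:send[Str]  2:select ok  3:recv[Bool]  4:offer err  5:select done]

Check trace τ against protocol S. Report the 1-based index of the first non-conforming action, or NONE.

3

step 1: send[Str]  ✓  cont: μX.…
step 2: select ok  ✓  cont: send[Bool].offer{retry: end, data: μX.…, err: μX.…}
step 3: got recv[Bool], protocol expects send[Bool]  ✗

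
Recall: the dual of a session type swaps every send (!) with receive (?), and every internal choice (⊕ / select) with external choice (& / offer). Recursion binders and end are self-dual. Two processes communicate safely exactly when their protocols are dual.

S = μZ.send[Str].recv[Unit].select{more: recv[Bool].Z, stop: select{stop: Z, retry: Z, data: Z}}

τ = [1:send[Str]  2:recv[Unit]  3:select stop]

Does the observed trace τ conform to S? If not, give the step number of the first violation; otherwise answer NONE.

NONE

step 1: send[Str]  match  cont: recv[Unit].select{more: recv[Bool].μZ.…, stop: select{stop: μZ.…, retry: μZ.…, data: μZ.…}}
step 2: recv[Unit]  match  cont: select{more: recv[Bool].μZ.…, stop: select{stop: μZ.…, retry: μZ.…, data: μZ.…}}
step 3: select stop  match  cont: select{stop: μZ.…, retry: μZ.…, data: μZ.…}
all 3 steps conform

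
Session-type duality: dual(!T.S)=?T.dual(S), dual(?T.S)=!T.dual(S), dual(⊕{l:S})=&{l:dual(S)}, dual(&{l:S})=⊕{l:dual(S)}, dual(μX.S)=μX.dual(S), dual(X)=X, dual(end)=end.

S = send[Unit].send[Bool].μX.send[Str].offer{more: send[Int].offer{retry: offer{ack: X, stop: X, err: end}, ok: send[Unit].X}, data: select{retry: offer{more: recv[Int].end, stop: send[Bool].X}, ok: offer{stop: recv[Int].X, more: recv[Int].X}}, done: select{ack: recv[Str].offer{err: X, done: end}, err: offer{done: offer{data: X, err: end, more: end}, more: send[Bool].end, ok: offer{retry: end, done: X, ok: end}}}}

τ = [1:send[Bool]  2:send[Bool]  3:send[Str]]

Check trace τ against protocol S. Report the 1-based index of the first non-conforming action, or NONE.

[1] got send[Bool], protocol expects send[Unit]  ✗

1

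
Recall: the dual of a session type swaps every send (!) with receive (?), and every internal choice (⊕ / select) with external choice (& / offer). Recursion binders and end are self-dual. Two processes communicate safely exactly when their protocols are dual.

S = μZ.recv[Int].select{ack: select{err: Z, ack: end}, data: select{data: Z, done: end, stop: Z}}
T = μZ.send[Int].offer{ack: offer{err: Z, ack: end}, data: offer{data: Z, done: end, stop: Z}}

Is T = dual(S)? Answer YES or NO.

μZ ‖ μZ  match (μ self-dual)
  recv[Int] ‖ send[Int]  match
    select{ack,data} ‖ offer{ack,data}  match label sets agree
      • ack:
        select{err,ack} ‖ offer{err,ack}  match label sets agree
          • err:
            Z ‖ Z  match
          • ack:
            end ‖ end  match
      • data:
        select{data,done,stop} ‖ offer{data,done,stop}  match label sets agree
          • data:
            Z ‖ Z  match
          • done:
            end ‖ end  match
          • stop:
            Z ‖ Z  match

YES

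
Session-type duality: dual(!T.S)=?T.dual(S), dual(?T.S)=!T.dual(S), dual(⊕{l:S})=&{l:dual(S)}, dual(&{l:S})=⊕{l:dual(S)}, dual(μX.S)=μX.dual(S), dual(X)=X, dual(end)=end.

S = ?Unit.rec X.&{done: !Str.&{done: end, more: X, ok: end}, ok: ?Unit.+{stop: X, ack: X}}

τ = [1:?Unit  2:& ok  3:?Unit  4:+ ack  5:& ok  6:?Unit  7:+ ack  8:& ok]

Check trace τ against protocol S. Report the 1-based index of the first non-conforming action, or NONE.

NONE

[1] ?Unit  ok  now at rec X.…
[2] & ok  ok  now at ?Unit.+{stop: rec X.…, ack: rec X.…}
[3] ?Unit  ok  now at +{stop: rec X.…, ack: rec X.…}
[4] + ack  ok  now at rec X.…
[5] & ok  ok  now at ?Unit.+{stop: rec X.…, ack: rec X.…}
[6] ?Unit  ok  now at +{stop: rec X.…, ack: rec X.…}
[7] + ack  ok  now at rec X.…
[8] & ok  ok  now at ?Unit.+{stop: rec X.…, ack: rec X.…}
τ conforms to S (length 8)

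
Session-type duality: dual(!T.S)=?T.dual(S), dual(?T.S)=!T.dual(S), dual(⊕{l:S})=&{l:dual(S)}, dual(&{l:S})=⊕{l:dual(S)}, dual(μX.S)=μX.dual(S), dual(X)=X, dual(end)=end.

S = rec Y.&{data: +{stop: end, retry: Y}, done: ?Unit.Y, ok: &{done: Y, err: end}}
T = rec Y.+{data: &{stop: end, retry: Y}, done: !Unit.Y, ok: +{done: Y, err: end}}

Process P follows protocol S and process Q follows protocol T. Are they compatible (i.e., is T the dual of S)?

YES

rec Y ‖ rec Y  ✓ (rec unchanged)
  &{data,done,ok} ‖ +{data,done,ok}  ✓ labels match
    case data:
      +{stop,retry} ‖ &{stop,retry}  ✓ labels match
        case stop:
          end ‖ end  ✓
        case retry:
          Y ‖ Y  ✓
    case done:
      ?Unit ‖ !Unit  ✓
        Y ‖ Y  ✓
    case ok:
      &{done,err} ‖ +{done,err}  ✓ labels match
        case done:
          Y ‖ Y  ✓
        case err:
          end ‖ end  ✓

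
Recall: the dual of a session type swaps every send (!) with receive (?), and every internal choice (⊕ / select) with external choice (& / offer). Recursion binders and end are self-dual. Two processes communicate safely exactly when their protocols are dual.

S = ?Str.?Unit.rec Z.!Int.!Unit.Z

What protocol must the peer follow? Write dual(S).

?Str ↦ !Str
  ?Unit ↦ !Unit
    rec Z ↦ rec Z  (μ self-dual)
      !Int ↦ ?Int
        !Unit ↦ ?Unit
          dual(Z) = Z

!Str.!Unit.rec Z.?Int.?Unit.Z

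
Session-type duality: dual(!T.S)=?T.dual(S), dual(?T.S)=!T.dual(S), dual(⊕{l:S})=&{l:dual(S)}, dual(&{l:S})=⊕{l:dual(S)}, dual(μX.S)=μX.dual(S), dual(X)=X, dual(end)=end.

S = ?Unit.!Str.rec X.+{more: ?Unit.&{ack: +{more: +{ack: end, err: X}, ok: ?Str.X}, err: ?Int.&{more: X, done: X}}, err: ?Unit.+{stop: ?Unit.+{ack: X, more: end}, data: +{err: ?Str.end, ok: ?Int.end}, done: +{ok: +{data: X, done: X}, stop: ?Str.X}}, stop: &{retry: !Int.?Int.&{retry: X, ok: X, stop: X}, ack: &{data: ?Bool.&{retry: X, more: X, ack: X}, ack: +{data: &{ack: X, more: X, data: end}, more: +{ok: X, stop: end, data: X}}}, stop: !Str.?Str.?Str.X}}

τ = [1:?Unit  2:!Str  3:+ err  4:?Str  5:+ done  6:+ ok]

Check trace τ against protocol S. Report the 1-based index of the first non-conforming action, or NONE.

4

[1] ?Unit  match  residual = !Str.rec X.…
[2] !Str  match  residual = rec X.…
[3] + err  match  residual = ?Unit.+{stop: ?Unit.+{ack: rec X.…, more: end}, data: +{err: ?Str.end, ok: ?Int.end}, done: +{ok: +{data: rec X.…, done: rec X.…}, stop: ?Str.rec X.…}}
[4] got ?Str, protocol expects ?Unit  ✗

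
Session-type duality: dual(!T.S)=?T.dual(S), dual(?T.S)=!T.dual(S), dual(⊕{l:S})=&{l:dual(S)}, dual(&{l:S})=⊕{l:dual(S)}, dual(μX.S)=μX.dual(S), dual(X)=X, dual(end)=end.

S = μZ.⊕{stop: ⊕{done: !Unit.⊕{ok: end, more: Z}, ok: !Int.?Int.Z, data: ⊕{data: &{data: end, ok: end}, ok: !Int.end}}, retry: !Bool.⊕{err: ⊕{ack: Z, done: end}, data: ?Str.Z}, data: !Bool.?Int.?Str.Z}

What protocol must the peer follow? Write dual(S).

μZ.&{stop: &{done: ?Unit.&{ok: end, more: Z}, ok: ?Int.!Int.Z, data: &{data: ⊕{data: end, ok: end}, ok: ?Int.end}}, retry: ?Bool.&{err: &{ack: Z, done: end}, data: !Str.Z}, data: ?Bool.!Int.!Str.Z}

μZ ↦ μZ  (μ self-dual)
  ⊕{stop,retry,data} ↦ &{stop,retry,data}  (⊕→&)
    [stop]
      ⊕{done,ok,data} ↦ &{done,ok,data}  (⊕→&)
        [done]
          !Unit ↦ ?Unit
            ⊕{ok,more} ↦ &{ok,more}  (⊕→&)
              [ok]
                end self-dual
              [more]
                Z self-dual
        [ok]
          !Int ↦ ?Int
            ?Int ↦ !Int
              Z self-dual
        [data]
          ⊕{data,ok} ↦ &{data,ok}  (⊕→&)
            [data]
              &{data,ok} ↦ ⊕{data,ok}  (&→⊕)
                [data]
                  end self-dual
                [ok]
                  end self-dual
            [ok]
              !Int ↦ ?Int
                end self-dual
    [retry]
      !Bool ↦ ?Bool
        ⊕{err,data} ↦ &{err,data}  (⊕→&)
          [err]
            ⊕{ack,done} ↦ &{ack,done}  (⊕→&)
              [ack]
                Z self-dual
              [done]
                end self-dual
          [data]
            ?Str ↦ !Str
              Z self-dual
    [data]
      !Bool ↦ ?Bool
        ?Int ↦ !Int
          ?Str ↦ !Str
            Z self-dual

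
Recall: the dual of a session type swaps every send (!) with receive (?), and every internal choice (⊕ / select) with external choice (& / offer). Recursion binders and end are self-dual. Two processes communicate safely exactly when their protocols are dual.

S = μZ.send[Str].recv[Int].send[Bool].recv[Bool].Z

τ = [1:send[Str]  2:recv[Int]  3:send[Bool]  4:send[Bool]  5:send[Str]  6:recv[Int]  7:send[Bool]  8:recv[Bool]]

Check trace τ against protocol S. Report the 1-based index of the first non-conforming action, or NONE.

@1 send[Str]  ✓  now at recv[Int].send[Bool].recv[Bool].μZ.…
@2 recv[Int]  ✓  now at send[Bool].recv[Bool].μZ.…
@3 send[Bool]  ✓  now at recv[Bool].μZ.…
@4 got send[Bool], protocol expects recv[Bool]  ✗

4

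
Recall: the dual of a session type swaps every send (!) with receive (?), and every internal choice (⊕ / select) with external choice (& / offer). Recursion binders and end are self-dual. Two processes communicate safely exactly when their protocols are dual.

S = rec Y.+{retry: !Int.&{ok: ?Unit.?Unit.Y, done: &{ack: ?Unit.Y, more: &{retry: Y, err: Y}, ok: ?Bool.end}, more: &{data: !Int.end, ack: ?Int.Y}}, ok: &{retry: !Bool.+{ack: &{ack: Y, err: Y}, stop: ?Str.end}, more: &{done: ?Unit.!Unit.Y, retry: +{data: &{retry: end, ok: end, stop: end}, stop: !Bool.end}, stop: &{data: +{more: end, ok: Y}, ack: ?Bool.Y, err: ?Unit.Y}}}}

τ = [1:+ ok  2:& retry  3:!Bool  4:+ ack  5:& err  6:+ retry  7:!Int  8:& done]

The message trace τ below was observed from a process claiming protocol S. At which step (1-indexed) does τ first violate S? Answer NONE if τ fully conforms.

NONE

@1 + ok  ✓  residual = &{retry: !Bool.+{ack: &{ack: rec Y.…, err: rec Y.…}, stop: ?Str.end}, more: &{done: ?Unit.!Unit.rec Y.…, retry: +{data: &{retry: end, ok: end, stop: end}, stop: !Bool.end}, stop: &{data: +{more: end, ok: rec Y.…}, ack: ?Bool.rec Y.…, err: ?Unit.rec Y.…}}}
@2 & retry  ✓  residual = !Bool.+{ack: &{ack: rec Y.…, err: rec Y.…}, stop: ?Str.end}
@3 !Bool  ✓  residual = +{ack: &{ack: rec Y.…, err: rec Y.…}, stop: ?Str.end}
@4 + ack  ✓  residual = &{ack: rec Y.…, err: rec Y.…}
@5 & err  ✓  residual = rec Y.…
@6 + retry  ✓  residual = !Int.&{ok: ?Unit.?Unit.rec Y.…, done: &{ack: ?Unit.rec Y.…, more: &{retry: rec Y.…, err: rec Y.…}, ok: ?Bool.end}, more: &{data: !Int.end, ack: ?Int.rec Y.…}}
@7 !Int  ✓  residual = &{ok: ?Unit.?Unit.rec Y.…, done: &{ack: ?Unit.rec Y.…, more: &{retry: rec Y.…, err: rec Y.…}, ok: ?Bool.end}, more: &{data: !Int.end, ack: ?Int.rec Y.…}}
@8 & done  ✓  residual = &{ack: ?Unit.rec Y.…, more: &{retry: rec Y.…, err: rec Y.…}, ok: ?Bool.end}
τ conforms to S (length 8)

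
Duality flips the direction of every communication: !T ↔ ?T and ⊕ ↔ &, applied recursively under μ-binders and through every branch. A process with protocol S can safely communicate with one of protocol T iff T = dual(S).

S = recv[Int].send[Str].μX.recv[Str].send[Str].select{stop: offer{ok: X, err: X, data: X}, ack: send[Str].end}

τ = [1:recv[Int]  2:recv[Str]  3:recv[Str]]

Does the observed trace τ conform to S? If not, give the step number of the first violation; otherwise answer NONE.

[1] recv[Int]  ok  cont: send[Str].μX.…
[2] got recv[Str], protocol expects send[Str]  ✗

2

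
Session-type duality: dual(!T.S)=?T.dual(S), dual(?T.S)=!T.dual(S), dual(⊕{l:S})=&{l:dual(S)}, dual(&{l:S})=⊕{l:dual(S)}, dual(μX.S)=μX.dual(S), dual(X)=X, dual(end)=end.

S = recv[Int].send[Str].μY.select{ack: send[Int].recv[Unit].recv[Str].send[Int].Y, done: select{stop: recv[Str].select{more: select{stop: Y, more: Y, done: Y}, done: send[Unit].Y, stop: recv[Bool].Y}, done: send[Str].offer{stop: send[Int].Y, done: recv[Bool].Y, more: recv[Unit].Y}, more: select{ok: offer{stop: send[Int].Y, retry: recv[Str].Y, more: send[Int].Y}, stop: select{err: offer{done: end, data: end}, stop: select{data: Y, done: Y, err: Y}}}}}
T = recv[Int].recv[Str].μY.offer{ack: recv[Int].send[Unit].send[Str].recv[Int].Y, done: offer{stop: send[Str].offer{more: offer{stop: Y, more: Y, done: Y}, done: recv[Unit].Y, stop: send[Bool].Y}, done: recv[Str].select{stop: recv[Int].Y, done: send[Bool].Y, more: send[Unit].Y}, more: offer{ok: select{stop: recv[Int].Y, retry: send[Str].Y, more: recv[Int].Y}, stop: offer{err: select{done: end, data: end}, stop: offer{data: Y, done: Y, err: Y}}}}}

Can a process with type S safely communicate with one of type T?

recv[Int] vs recv[Int]  ✗ same direction on both sides — not dual

NO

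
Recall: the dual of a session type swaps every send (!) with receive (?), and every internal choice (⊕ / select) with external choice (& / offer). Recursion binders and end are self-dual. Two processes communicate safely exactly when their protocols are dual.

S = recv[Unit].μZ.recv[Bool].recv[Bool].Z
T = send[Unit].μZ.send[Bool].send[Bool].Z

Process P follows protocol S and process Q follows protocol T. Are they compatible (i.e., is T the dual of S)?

YES

recv[Unit] vs send[Unit]  ✓
  μZ vs μZ  ✓ (binder kept)
    recv[Bool] vs send[Bool]  ✓
      recv[Bool] vs send[Bool]  ✓
        Z vs Z  ✓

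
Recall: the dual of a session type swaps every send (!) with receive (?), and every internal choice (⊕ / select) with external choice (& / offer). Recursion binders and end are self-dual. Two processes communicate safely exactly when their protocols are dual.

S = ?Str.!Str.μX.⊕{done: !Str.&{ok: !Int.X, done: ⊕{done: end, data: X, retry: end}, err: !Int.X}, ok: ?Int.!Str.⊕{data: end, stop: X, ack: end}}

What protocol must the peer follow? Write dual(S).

!Str.?Str.μX.&{done: ?Str.⊕{ok: ?Int.X, done: &{done: end, data: X, retry: end}, err: ?Int.X}, ok: !Int.?Str.&{data: end, stop: X, ack: end}}

?Str = !Str
  !Str = ?Str
    μX = μX  (binder kept)
      ⊕{done,ok} = &{done,ok}  (⊕→&)
        [done]
          !Str = ?Str
            &{ok,done,err} = ⊕{ok,done,err}  (offer→select)
              [ok]
                !Int = ?Int
                  dual(X) = X
              [done]
                ⊕{done,data,retry} = &{done,data,retry}  (⊕→&)
                  [done]
                    dual(end) = end
                  [data]
                    dual(X) = X
                  [retry]
                    dual(end) = end
              [err]
                !Int = ?Int
                  dual(X) = X
        [ok]
          ?Int = !Int
            !Str = ?Str
              ⊕{data,stop,ack} = &{data,stop,ack}  (⊕→&)
                [data]
                  dual(end) = end
                [stop]
                  dual(X) = X
                [ack]
                  dual(end) = end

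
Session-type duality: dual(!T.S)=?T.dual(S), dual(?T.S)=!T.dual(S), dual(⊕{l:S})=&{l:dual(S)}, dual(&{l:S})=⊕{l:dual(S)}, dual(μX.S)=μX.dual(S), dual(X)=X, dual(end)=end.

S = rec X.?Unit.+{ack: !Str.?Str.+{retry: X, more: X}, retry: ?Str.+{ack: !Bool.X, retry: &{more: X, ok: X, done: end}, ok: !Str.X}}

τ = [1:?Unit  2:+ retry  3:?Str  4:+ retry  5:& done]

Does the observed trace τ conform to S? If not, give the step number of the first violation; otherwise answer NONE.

step 1: ?Unit  ✓  residual = +{ack: !Str.?Str.+{retry: rec X.…, more: rec X.…}, retry: ?Str.+{ack: !Bool.rec X.…, retry: &{more: rec X.…, ok: rec X.…, done: end}, ok: !Str.rec X.…}}
step 2: + retry  ✓  residual = ?Str.+{ack: !Bool.rec X.…, retry: &{more: rec X.…, ok: rec X.…, done: end}, ok: !Str.rec X.…}
step 3: ?Str  ✓  residual = +{ack: !Bool.rec X.…, retry: &{more: rec X.…, ok: rec X.…, done: end}, ok: !Str.rec X.…}
step 4: + retry  ✓  residual = &{more: rec X.…, ok: rec X.…, done: end}
step 5: & done  ✓  residual = end
all 5 steps conform

NONE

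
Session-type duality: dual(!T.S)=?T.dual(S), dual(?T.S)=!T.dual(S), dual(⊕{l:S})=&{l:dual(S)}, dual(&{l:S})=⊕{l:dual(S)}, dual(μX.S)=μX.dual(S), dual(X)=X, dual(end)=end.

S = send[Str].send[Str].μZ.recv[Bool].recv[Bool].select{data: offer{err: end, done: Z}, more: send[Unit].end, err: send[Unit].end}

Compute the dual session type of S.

recv[Str].recv[Str].μZ.send[Bool].send[Bool].offer{data: select{err: end, done: Z}, more: recv[Unit].end, err: recv[Unit].end}

send[Str] = recv[Str]
  send[Str] = recv[Str]
    μZ = μZ  (μ self-dual)
      recv[Bool] = send[Bool]
        recv[Bool] = send[Bool]
          select{data,more,err} = offer{data,more,err}  (internal→external)
            [data]
              offer{err,done} = select{err,done}  (offer→select)
                [err]
                  dual(end) = end
                [done]
                  dual(Z) = Z
            [more]
              send[Unit] = recv[Unit]
                dual(end) = end
            [err]
              send[Unit] = recv[Unit]
                dual(end) = end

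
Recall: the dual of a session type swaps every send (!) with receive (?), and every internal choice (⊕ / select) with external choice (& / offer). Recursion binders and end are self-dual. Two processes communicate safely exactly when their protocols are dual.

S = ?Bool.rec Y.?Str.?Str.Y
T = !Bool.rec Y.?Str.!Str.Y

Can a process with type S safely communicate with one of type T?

?Bool ‖ !Bool  match
  rec Y ‖ rec Y  match (μ self-dual)
    ?Str ‖ ?Str  ✗ same direction on both sides — not dual

NO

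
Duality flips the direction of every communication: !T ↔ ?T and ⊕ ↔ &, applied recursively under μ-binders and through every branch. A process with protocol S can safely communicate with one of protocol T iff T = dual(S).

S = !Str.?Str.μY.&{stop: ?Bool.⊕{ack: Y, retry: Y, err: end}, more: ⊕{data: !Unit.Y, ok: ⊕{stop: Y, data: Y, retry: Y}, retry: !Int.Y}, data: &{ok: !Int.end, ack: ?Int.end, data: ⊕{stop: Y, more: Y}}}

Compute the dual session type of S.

!Str ↦ ?Str
  ?Str ↦ !Str
    μY ↦ μY  (rec unchanged)
      &{stop,more,data} ↦ ⊕{stop,more,data}  (offer→select)
        • stop:
          ?Bool ↦ !Bool
            ⊕{ack,retry,err} ↦ &{ack,retry,err}  (select→offer)
              • ack:
                Y ↦ Y
              • retry:
                Y ↦ Y
              • err:
                end ↦ end
        • more:
          ⊕{data,ok,retry} ↦ &{data,ok,retry}  (select→offer)
            • data:
              !Unit ↦ ?Unit
                Y ↦ Y
            • ok:
              ⊕{stop,data,retry} ↦ &{stop,data,retry}  (select→offer)
                • stop:
                  Y ↦ Y
                • data:
                  Y ↦ Y
                • retry:
                  Y ↦ Y
            • retry:
              !Int ↦ ?Int
                Y ↦ Y
        • data:
          &{ok,ack,data} ↦ ⊕{ok,ack,data}  (offer→select)
            • ok:
              !Int ↦ ?Int
                end ↦ end
            • ack:
              ?Int ↦ !Int
                end ↦ end
            • data:
              ⊕{stop,more} ↦ &{stop,more}  (select→offer)
                • stop:
                  Y ↦ Y
                • more:
                  Y ↦ Y

?Str.!Str.μY.⊕{stop: !Bool.&{ack: Y, retry: Y, err: end}, more: &{data: ?Unit.Y, ok: &{stop: Y, data: Y, retry: Y}, retry: ?Int.Y}, data: ⊕{ok: ?Int.end, ack: !Int.end, data: &{stop: Y, more: Y}}}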